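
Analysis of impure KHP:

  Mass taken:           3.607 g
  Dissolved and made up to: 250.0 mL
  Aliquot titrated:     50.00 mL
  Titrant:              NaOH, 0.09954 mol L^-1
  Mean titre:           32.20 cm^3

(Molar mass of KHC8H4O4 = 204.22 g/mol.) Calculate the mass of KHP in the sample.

3.273 g

KHC8H4O4 + NaOH → KNaC8H4O4 + H2O
n(NaOH) per titration = 0.03220 × 0.09954 = 3.205 × 10^-3 mol
n(KHC8H4O4) in each aliquot = 3.205 × 10^-3 mol (1:1 ratio)
n(KHC8H4O4) in the whole flask = 3.205 × 10^-3 × 250.0/50.00 = 0.01603 mol
mass of KHC8H4O4 = 0.01603 × 204.22 = 3.273 g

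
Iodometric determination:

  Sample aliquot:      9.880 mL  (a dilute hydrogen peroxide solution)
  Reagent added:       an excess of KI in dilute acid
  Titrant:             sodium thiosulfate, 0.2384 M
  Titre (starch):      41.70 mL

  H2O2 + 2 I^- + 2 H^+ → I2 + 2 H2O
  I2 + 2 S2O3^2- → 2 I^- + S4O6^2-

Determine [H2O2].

0.5031 M

n(S2O3^2-) = 0.04170 × 0.2384 = 9.941 × 10^-3 mol
n(I2) = n(S2O3^2-)/2 = 4.971 × 10^-3 mol
n(H2O2) in the aliquot = 4.971 × 10^-3 mol (1:1 ratio)
[H2O2] = 4.971 × 10^-3 / 0.009880 = 0.5031 mol/L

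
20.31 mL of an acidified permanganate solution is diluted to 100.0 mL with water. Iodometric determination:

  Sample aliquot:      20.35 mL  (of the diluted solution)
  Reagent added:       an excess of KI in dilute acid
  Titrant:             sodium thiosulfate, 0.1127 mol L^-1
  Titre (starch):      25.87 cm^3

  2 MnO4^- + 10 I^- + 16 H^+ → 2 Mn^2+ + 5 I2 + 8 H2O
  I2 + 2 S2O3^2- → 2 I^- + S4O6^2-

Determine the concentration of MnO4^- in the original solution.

0.1411 mol/L

n(S2O3^2-) = 0.02587 × 0.1127 = 2.916 × 10^-3 mol
n(I2) = n(S2O3^2-)/2 = 1.458 × 10^-3 mol
From the 2:5 ratio, n(MnO4^-) in the aliquot = 2/5 × 1.458 × 10^-3 = 5.831 × 10^-4 mol
[MnO4^-]_dilute = 5.831 × 10^-4 / 0.02035 = 0.02865 mol/L
[MnO4^-]_original = 0.02865 × 100.0/20.31 = 0.1411 mol/L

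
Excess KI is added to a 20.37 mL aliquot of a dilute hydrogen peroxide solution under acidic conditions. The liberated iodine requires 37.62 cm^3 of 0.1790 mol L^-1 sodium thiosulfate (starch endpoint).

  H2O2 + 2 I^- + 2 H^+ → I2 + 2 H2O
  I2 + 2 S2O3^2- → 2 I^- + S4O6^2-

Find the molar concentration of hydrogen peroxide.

0.1653 mol/L

n(S2O3^2-) = 0.03762 × 0.1790 = 6.734 × 10^-3 mol
n(I2) = n(S2O3^2-)/2 = 3.367 × 10^-3 mol
n(H2O2) in the aliquot = 3.367 × 10^-3 mol (1:1 ratio)
[H2O2] = 3.367 × 10^-3 / 0.02037 = 0.1653 mol/L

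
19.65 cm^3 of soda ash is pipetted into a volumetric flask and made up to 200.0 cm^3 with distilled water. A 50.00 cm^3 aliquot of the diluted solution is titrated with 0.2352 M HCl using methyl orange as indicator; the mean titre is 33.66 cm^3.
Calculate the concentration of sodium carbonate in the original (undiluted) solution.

0.8058 M

Na2CO3 + 2 HCl → 2 NaCl + H2O + CO2
n(HCl) = 0.03366 × 0.2352 = 7.917 × 10^-3 mol
From the 1:2 ratio, n(Na2CO3) in the aliquot = 1/2 × 7.917 × 10^-3 = 3.958 × 10^-3 mol
[Na2CO3]_dilute = 3.958 × 10^-3 / 0.05000 = 0.07917 mol/L
Dilution factor = 200.0 / 19.65 = 10.18
[Na2CO3]_stock = 0.07917 × 10.18 = 0.8058 mol/L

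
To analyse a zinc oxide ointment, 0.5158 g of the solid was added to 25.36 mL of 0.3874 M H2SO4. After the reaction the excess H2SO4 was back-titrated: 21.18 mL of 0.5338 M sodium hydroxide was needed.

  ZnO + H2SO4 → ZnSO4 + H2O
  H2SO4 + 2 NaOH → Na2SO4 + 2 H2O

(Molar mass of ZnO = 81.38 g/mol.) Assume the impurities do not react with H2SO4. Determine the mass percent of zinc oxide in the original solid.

n(H2SO4) added = 0.02536 × 0.3874 = 9.824 × 10^-3 mol
n(NaOH) used in back-titration = 0.02118 × 0.5338 = 0.01131 mol
From the 1:2 ratio, n(H2SO4) left over = 1/2 × 0.01131 = 5.653 × 10^-3 mol
n(H2SO4) consumed by analyte = 9.824 × 10^-3 − 5.653 × 10^-3 = 4.172 × 10^-3 mol
n(ZnO) = 4.172 × 10^-3 mol (1:1 ratio)
mass of ZnO = 4.172 × 10^-3 × 81.38 = 0.3395 g
% ZnO = 0.3395 / 0.5158 × 100 = 65.82 %

65.82 %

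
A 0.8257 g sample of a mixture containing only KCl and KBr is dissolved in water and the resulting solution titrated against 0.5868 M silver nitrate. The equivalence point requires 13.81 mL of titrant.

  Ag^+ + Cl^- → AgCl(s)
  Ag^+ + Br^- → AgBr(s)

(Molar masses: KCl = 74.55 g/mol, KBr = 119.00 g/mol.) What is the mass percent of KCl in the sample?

28.16 %

n(AgNO3) = 0.01381 × 0.5868 = 8.104 × 10^-3 mol
Let x = n(KCl), y = n(KBr).
Titrant: 1x + 1y = 8.104 × 10^-3;  mass: 74.55x + 119.00y = 0.8257
Solving, x = 3.119 × 10^-3 mol, y = 4.985 × 10^-3 mol
mass of KCl = 3.119 × 10^-3 × 74.55 = 0.2325 g
% KCl = 0.2325 / 0.8257 × 100 = 28.16 %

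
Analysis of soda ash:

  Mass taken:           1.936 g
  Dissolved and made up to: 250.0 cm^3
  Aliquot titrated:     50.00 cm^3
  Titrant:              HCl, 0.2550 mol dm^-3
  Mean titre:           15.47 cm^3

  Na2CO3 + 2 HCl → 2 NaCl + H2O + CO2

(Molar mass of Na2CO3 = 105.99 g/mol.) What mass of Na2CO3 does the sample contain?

1.045 g

n(HCl) per titration = 0.01547 × 0.2550 = 3.945 × 10^-3 mol
From the 1:2 ratio, n(Na2CO3) in each aliquot = 1/2 × 3.945 × 10^-3 = 1.972 × 10^-3 mol
n(Na2CO3) in the whole flask = 1.972 × 10^-3 × 250.0/50.00 = 9.862 × 10^-3 mol
mass of Na2CO3 = 9.862 × 10^-3 × 105.99 = 1.045 g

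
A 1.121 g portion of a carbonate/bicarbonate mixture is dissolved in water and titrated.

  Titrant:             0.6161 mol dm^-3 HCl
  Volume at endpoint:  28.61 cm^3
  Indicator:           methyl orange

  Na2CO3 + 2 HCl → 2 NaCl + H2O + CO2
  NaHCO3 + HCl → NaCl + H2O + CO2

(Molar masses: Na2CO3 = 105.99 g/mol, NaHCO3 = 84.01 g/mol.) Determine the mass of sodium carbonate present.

0.6148 g

n(HCl) = 0.02861 × 0.6161 = 0.01763 mol
Let x = n(Na2CO3), y = n(NaHCO3).
Titrant: 2x + 1y = 0.01763;  mass: 105.99x + 84.01y = 1.121
Solving, x = 5.801 × 10^-3 mol, y = 6.025 × 10^-3 mol
mass of Na2CO3 = 5.801 × 10^-3 × 105.99 = 0.6148 g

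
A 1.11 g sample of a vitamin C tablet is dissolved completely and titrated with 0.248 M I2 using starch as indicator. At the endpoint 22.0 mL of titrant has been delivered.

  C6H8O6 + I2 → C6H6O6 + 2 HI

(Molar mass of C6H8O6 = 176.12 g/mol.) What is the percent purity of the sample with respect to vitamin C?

n(I2) = 0.0220 L × 0.248 mol/L = 5.46 × 10^-3 mol
n(C6H8O6) = 5.46 × 10^-3 mol (1:1 ratio)
mass of C6H8O6 = 5.46 × 10^-3 × 176.12 g/mol = 0.961 g
% C6H8O6 = 0.961 / 1.11 × 100 = 86.6 %

86.6 %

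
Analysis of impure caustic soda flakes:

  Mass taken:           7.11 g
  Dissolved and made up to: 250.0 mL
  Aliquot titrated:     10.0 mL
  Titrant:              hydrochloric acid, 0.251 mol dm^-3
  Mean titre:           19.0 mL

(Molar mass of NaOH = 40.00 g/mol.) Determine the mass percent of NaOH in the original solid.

NaOH + HCl → NaCl + H2O
n(HCl) per titration = 0.0190 × 0.251 = 4.77 × 10^-3 mol
n(NaOH) in each aliquot = 4.77 × 10^-3 mol (1:1 ratio)
n(NaOH) in the whole flask = 4.77 × 10^-3 × 250.0/10.0 = 0.119 mol
mass of NaOH = 0.119 × 40.00 = 4.77 g
% NaOH = 4.77 / 7.11 × 100 = 67.1 %

67.1 %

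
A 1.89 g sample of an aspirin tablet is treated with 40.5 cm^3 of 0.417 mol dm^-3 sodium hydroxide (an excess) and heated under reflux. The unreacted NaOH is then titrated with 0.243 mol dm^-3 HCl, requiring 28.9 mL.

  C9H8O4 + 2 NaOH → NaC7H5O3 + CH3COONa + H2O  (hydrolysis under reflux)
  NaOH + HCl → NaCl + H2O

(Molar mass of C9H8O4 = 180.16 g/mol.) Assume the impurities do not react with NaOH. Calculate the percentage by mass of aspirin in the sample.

n(NaOH) added = 0.0405 × 0.417 = 0.0169 mol
n(HCl) used in back-titration = 0.0289 × 0.243 = 7.02 × 10^-3 mol
n(NaOH) left over = 7.02 × 10^-3 mol (1:1 ratio)
n(NaOH) consumed by analyte = 0.0169 − 7.02 × 10^-3 = 9.87 × 10^-3 mol
From the 1:2 ratio, n(C9H8O4) = 1/2 × 9.87 × 10^-3 = 4.93 × 10^-3 mol
mass of C9H8O4 = 4.93 × 10^-3 × 180.16 = 0.889 g
% C9H8O4 = 0.889 / 1.89 × 100 = 47.0 %

47.0 %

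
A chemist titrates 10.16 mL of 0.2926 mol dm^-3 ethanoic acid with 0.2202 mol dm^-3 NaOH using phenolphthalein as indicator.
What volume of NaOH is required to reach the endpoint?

13.50 mL

CH3COOH + NaOH → CH3COONa + H2O
n(CH3COOH) = 0.01016 L × 0.2926 mol/L = 2.973 × 10^-3 mol
n(NaOH) = 2.973 × 10^-3 mol (1:1 stoichiometry)
V(NaOH) = 2.973 × 10^-3 mol / 0.2202 mol/L = 0.01350 L = 13.50 mL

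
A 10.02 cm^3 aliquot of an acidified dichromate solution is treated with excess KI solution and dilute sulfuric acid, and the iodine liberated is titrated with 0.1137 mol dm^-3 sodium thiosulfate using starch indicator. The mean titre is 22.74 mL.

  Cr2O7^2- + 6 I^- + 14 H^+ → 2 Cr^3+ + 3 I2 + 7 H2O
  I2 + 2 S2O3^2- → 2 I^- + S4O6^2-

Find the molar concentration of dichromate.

n(S2O3^2-) = 0.02274 × 0.1137 = 2.586 × 10^-3 mol
n(I2) = n(S2O3^2-)/2 = 1.293 × 10^-3 mol
From the 1:3 ratio, n(Cr2O7^2-) in the aliquot = 1/3 × 1.293 × 10^-3 = 4.309 × 10^-4 mol
[Cr2O7^2-] = 4.309 × 10^-4 / 0.01002 = 0.04301 mol/L

0.04301 mol/L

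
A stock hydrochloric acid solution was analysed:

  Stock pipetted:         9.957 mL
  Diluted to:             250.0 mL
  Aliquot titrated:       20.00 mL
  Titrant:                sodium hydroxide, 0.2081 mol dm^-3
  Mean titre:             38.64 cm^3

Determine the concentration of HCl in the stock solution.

10.09 mol/L

HCl + NaOH → NaCl + H2O
n(NaOH) = 0.03864 × 0.2081 = 8.041 × 10^-3 mol
n(HCl) in the aliquot = 8.041 × 10^-3 mol (1:1 ratio)
[HCl]_dilute = 8.041 × 10^-3 / 0.02000 = 0.4020 mol/L
Dilution factor = 250.0 / 9.957 = 25.11
[HCl]_stock = 0.4020 × 25.11 = 10.09 mol/L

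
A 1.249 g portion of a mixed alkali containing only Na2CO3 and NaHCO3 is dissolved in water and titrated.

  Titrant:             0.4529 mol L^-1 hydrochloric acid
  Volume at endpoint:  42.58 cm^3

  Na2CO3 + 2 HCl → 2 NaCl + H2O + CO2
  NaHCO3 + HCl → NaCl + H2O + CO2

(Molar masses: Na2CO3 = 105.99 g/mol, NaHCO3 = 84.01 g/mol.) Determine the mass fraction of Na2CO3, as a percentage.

n(HCl) = 0.04258 × 0.4529 = 0.01928 mol
Let x = n(Na2CO3), y = n(NaHCO3).
Titrant: 2x + 1y = 0.01928;  mass: 105.99x + 84.01y = 1.249
Solving, x = 5.982 × 10^-3 mol, y = 7.320 × 10^-3 mol
mass of Na2CO3 = 5.982 × 10^-3 × 105.99 = 0.6341 g
% Na2CO3 = 0.6341 / 1.249 × 100 = 50.77 %

50.77 %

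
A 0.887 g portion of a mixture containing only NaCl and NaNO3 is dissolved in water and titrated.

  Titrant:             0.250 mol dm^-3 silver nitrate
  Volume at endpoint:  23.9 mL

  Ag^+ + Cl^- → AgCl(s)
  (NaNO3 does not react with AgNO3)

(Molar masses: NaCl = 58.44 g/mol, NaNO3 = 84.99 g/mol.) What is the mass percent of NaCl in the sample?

n(AgNO3) = 0.0239 × 0.250 = 5.97 × 10^-3 mol
Let x = n(NaCl), y = n(NaNO3).
Titrant: 1x = 5.97 × 10^-3;  mass: 58.44x + 84.99y = 0.887
Solving, x = 5.97 × 10^-3 mol, y = 6.33 × 10^-3 mol
mass of NaCl = 5.97 × 10^-3 × 58.44 = 0.349 g
% NaCl = 0.349 / 0.887 × 100 = 39.4 %

39.4 %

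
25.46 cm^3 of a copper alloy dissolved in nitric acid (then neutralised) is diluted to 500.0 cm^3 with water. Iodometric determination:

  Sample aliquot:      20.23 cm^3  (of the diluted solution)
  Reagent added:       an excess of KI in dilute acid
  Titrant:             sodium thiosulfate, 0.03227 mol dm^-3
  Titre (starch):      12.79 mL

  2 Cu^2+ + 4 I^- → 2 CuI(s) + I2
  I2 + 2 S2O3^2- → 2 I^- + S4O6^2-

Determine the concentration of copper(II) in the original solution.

0.4007 mol/L

n(S2O3^2-) = 0.01279 × 0.03227 = 4.127 × 10^-4 mol
n(I2) = n(S2O3^2-)/2 = 2.064 × 10^-4 mol
From the 2:1 ratio, n(Cu2+) in the aliquot = 2/1 × 2.064 × 10^-4 = 4.127 × 10^-4 mol
[Cu2+]_dilute = 4.127 × 10^-4 / 0.02023 = 0.02040 mol/L
[Cu2+]_original = 0.02040 × 500.0/25.46 = 0.4007 mol/L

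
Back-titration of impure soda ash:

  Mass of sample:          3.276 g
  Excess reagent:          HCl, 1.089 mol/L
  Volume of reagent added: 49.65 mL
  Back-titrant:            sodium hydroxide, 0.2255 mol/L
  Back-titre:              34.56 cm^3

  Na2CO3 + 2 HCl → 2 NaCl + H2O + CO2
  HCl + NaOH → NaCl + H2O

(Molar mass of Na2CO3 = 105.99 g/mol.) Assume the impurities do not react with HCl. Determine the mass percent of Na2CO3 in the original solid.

n(HCl) added = 0.04965 × 1.089 = 0.05407 mol
n(NaOH) used in back-titration = 0.03456 × 0.2255 = 7.793 × 10^-3 mol
n(HCl) left over = 7.793 × 10^-3 mol (1:1 ratio)
n(HCl) consumed by analyte = 0.05407 − 7.793 × 10^-3 = 0.04628 mol
From the 1:2 ratio, n(Na2CO3) = 1/2 × 0.04628 = 0.02314 mol
mass of Na2CO3 = 0.02314 × 105.99 = 2.452 g
% Na2CO3 = 2.452 / 3.276 × 100 = 74.86 %

74.86 %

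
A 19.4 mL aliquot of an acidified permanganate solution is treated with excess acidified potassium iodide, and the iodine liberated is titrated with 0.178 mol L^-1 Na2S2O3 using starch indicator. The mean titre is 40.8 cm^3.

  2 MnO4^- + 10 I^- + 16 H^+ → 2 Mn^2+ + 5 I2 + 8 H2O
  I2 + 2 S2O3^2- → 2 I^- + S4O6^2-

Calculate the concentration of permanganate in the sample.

n(S2O3^2-) = 0.0408 × 0.178 = 7.26 × 10^-3 mol
n(I2) = n(S2O3^2-)/2 = 3.63 × 10^-3 mol
From the 2:5 ratio, n(MnO4^-) in the aliquot = 2/5 × 3.63 × 10^-3 = 1.45 × 10^-3 mol
[MnO4^-] = 1.45 × 10^-3 / 0.0194 = 0.0749 mol/L

0.0749 mol/L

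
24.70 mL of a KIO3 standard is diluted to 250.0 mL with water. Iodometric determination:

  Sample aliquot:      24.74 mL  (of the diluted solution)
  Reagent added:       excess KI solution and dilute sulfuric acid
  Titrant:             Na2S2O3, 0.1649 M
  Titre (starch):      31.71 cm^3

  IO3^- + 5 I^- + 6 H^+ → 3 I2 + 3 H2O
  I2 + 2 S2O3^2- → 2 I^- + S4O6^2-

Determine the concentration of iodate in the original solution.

0.3565 M

n(S2O3^2-) = 0.03171 × 0.1649 = 5.229 × 10^-3 mol
n(I2) = n(S2O3^2-)/2 = 2.614 × 10^-3 mol
From the 1:3 ratio, n(IO3^-) in the aliquot = 1/3 × 2.614 × 10^-3 = 8.715 × 10^-4 mol
[IO3^-]_dilute = 8.715 × 10^-4 / 0.02474 = 0.03523 mol/L
[IO3^-]_original = 0.03523 × 250.0/24.70 = 0.3565 mol/L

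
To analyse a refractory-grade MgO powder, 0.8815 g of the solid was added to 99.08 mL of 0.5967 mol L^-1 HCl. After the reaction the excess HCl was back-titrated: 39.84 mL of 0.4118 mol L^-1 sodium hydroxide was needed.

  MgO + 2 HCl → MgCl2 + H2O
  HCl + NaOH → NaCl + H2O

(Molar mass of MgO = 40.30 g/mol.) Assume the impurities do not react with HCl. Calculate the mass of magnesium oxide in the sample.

0.8607 g

n(HCl) added = 0.09908 × 0.5967 = 0.05912 mol
n(NaOH) used in back-titration = 0.03984 × 0.4118 = 0.01641 mol
n(HCl) left over = 0.01641 mol (1:1 ratio)
n(HCl) consumed by analyte = 0.05912 − 0.01641 = 0.04271 mol
From the 1:2 ratio, n(MgO) = 1/2 × 0.04271 = 0.02136 mol
mass of MgO = 0.02136 × 40.30 = 0.8607 g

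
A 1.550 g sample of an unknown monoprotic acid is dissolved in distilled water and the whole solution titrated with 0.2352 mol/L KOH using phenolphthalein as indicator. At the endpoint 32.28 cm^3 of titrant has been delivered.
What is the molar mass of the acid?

204.2 g/mol

n(KOH) = 0.03228 L × 0.2352 mol/L = 7.592 × 10^-3 mol
n(HA) = 7.592 × 10^-3 mol (1:1 ratio)
M = m / n = 1.550 g / 7.592 × 10^-3 mol = 204.2 g/mol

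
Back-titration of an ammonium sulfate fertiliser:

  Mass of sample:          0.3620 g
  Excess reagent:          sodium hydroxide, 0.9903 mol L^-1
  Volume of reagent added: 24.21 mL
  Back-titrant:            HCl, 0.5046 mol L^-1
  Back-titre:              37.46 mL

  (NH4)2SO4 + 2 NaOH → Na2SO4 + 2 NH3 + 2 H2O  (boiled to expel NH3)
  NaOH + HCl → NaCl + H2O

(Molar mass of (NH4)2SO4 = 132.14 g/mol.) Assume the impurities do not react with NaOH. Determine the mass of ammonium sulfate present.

n(NaOH) added = 0.02421 × 0.9903 = 0.02398 mol
n(HCl) used in back-titration = 0.03746 × 0.5046 = 0.01890 mol
n(NaOH) left over = 0.01890 mol (1:1 ratio)
n(NaOH) consumed by analyte = 0.02398 − 0.01890 = 5.073 × 10^-3 mol
From the 1:2 ratio, n((NH4)2SO4) = 1/2 × 5.073 × 10^-3 = 2.536 × 10^-3 mol
mass of (NH4)2SO4 = 2.536 × 10^-3 × 132.14 = 0.3352 g

0.3352 g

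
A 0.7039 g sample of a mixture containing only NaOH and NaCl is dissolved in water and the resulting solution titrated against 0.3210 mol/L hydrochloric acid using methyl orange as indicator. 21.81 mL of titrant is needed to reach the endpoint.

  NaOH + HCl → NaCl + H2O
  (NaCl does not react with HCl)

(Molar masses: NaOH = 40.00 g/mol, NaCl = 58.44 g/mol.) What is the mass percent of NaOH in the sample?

n(HCl) = 0.02181 × 0.3210 = 7.001 × 10^-3 mol
Let x = n(NaOH), y = n(NaCl).
Titrant: 1x = 7.001 × 10^-3;  mass: 40.00x + 58.44y = 0.7039
Solving, x = 7.001 × 10^-3 mol, y = 7.253 × 10^-3 mol
mass of NaOH = 7.001 × 10^-3 × 40.00 = 0.2800 g
% NaOH = 0.2800 / 0.7039 × 100 = 39.78 %

39.78 %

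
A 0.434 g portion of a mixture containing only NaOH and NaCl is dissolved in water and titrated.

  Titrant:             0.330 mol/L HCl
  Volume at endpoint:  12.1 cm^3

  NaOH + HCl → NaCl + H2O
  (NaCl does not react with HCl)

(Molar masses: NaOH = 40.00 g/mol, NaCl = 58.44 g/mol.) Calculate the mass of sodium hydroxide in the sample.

0.160 g

n(HCl) = 0.0121 × 0.330 = 3.99 × 10^-3 mol
Let x = n(NaOH), y = n(NaCl).
Titrant: 1x = 3.99 × 10^-3;  mass: 40.00x + 58.44y = 0.434
Solving, x = 3.99 × 10^-3 mol, y = 4.69 × 10^-3 mol
mass of NaOH = 3.99 × 10^-3 × 40.00 = 0.160 g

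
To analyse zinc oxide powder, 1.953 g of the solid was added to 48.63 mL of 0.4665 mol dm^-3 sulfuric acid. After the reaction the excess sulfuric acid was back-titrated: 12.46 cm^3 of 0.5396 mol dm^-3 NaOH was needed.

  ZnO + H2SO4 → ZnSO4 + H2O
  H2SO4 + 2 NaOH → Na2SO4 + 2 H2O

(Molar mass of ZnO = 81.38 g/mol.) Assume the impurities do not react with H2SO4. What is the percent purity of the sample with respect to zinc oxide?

n(H2SO4) added = 0.04863 × 0.4665 = 0.02269 mol
n(NaOH) used in back-titration = 0.01246 × 0.5396 = 6.723 × 10^-3 mol
From the 1:2 ratio, n(H2SO4) left over = 1/2 × 6.723 × 10^-3 = 3.362 × 10^-3 mol
n(H2SO4) consumed by analyte = 0.02269 − 3.362 × 10^-3 = 0.01932 mol
n(ZnO) = 0.01932 mol (1:1 ratio)
mass of ZnO = 0.01932 × 81.38 = 1.573 g
% ZnO = 1.573 / 1.953 × 100 = 80.52 %

80.52 %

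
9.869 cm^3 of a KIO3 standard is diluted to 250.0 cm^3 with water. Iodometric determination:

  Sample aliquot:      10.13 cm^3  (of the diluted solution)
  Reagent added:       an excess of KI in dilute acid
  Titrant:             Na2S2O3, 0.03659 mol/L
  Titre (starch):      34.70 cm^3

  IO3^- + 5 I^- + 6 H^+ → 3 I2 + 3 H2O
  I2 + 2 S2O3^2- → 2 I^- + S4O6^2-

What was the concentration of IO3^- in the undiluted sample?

0.5292 mol/L

n(S2O3^2-) = 0.03470 × 0.03659 = 1.270 × 10^-3 mol
n(I2) = n(S2O3^2-)/2 = 6.348 × 10^-4 mol
From the 1:3 ratio, n(IO3^-) in the aliquot = 1/3 × 6.348 × 10^-4 = 2.116 × 10^-4 mol
[IO3^-]_dilute = 2.116 × 10^-4 / 0.01013 = 0.02089 mol/L
[IO3^-]_original = 0.02089 × 250.0/9.869 = 0.5292 mol/L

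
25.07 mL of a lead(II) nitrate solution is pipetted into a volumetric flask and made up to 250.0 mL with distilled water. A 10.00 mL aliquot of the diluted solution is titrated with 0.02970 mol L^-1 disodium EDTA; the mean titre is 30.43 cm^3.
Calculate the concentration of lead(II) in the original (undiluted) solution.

0.9012 mol/L

Pb^2+ + EDTA^4- → [Pb(EDTA)]^2-
n(EDTA) = 0.03043 × 0.02970 = 9.038 × 10^-4 mol
n(Pb2+) in the aliquot = 9.038 × 10^-4 mol (1:1 ratio)
[Pb2+]_dilute = 9.038 × 10^-4 / 0.01000 = 0.09038 mol/L
Dilution factor = 250.0 / 25.07 = 9.972
[Pb2+]_stock = 0.09038 × 9.972 = 0.9012 mol/L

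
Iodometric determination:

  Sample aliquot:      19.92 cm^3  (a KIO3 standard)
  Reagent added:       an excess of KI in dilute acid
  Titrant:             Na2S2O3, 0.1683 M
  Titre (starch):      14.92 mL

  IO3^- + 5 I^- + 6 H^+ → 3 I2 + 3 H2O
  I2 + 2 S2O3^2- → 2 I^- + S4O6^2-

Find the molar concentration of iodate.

n(S2O3^2-) = 0.01492 × 0.1683 = 2.511 × 10^-3 mol
n(I2) = n(S2O3^2-)/2 = 1.256 × 10^-3 mol
From the 1:3 ratio, n(IO3^-) in the aliquot = 1/3 × 1.256 × 10^-3 = 4.185 × 10^-4 mol
[IO3^-] = 4.185 × 10^-4 / 0.01992 = 0.02101 mol/L

0.02101 M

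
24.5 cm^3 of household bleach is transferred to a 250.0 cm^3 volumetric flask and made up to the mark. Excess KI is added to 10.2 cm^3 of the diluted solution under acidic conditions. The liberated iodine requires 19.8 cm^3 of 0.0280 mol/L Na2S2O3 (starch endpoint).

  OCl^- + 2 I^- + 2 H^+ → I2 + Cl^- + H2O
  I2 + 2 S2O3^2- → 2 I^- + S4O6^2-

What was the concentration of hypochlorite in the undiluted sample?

0.277 mol/L

n(S2O3^2-) = 0.0198 × 0.0280 = 5.54 × 10^-4 mol
n(I2) = n(S2O3^2-)/2 = 2.77 × 10^-4 mol
n(OCl^-) in the aliquot = 2.77 × 10^-4 mol (1:1 ratio)
[OCl^-]_dilute = 2.77 × 10^-4 / 0.0102 = 0.0272 mol/L
[OCl^-]_original = 0.0272 × 250.0/24.5 = 0.277 mol/L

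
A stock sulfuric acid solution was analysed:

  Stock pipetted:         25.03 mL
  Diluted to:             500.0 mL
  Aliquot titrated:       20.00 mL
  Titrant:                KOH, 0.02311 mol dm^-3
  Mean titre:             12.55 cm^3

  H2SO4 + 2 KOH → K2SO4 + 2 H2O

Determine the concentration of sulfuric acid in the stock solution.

0.1448 mol/L

n(KOH) = 0.01255 × 0.02311 = 2.900 × 10^-4 mol
From the 1:2 ratio, n(H2SO4) in the aliquot = 1/2 × 2.900 × 10^-4 = 1.450 × 10^-4 mol
[H2SO4]_dilute = 1.450 × 10^-4 / 0.02000 = 0.007251 mol/L
Dilution factor = 500.0 / 25.03 = 19.98
[H2SO4]_stock = 0.007251 × 19.98 = 0.1448 mol/L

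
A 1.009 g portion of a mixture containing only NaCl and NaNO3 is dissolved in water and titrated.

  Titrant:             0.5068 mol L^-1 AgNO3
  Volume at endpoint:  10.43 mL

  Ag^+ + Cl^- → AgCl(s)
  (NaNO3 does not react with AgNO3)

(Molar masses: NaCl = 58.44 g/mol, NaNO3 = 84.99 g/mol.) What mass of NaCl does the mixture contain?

n(AgNO3) = 0.01043 × 0.5068 = 5.286 × 10^-3 mol
Let x = n(NaCl), y = n(NaNO3).
Titrant: 1x = 5.286 × 10^-3;  mass: 58.44x + 84.99y = 1.009
Solving, x = 5.286 × 10^-3 mol, y = 8.237 × 10^-3 mol
mass of NaCl = 5.286 × 10^-3 × 58.44 = 0.3089 g

0.3089 g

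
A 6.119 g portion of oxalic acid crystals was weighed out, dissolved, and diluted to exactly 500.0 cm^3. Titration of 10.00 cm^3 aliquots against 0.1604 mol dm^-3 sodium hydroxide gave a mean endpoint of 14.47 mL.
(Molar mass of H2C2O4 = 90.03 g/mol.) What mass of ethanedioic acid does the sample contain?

H2C2O4 + 2 NaOH → Na2C2O4 + 2 H2O
n(NaOH) per titration = 0.01447 × 0.1604 = 2.321 × 10^-3 mol
From the 1:2 ratio, n(H2C2O4) in each aliquot = 1/2 × 2.321 × 10^-3 = 1.160 × 10^-3 mol
n(H2C2O4) in the whole flask = 1.160 × 10^-3 × 500.0/10.00 = 0.05802 mol
mass of H2C2O4 = 0.05802 × 90.03 = 5.224 g

5.224 g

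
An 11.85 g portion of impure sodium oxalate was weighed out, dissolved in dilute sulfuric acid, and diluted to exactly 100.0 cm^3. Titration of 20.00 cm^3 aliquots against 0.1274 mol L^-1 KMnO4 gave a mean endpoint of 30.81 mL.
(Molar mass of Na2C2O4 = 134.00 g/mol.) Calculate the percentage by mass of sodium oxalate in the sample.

2 MnO4^- + 5 C2O4^2- + 16 H^+ → 2 Mn^2+ + 10 CO2 + 8 H2O
n(KMnO4) per titration = 0.03081 × 0.1274 = 3.925 × 10^-3 mol
From the 5:2 ratio, n(Na2C2O4) in each aliquot = 5/2 × 3.925 × 10^-3 = 9.813 × 10^-3 mol
n(Na2C2O4) in the whole flask = 9.813 × 10^-3 × 100.0/20.00 = 0.04906 mol
mass of Na2C2O4 = 0.04906 × 134.00 = 6.575 g
% Na2C2O4 = 6.575 / 11.85 × 100 = 55.48 %

55.48 %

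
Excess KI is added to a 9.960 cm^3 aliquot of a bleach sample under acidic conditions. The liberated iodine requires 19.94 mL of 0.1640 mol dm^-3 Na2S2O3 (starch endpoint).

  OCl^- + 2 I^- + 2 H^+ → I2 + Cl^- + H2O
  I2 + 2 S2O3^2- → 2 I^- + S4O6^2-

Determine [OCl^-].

n(S2O3^2-) = 0.01994 × 0.1640 = 3.270 × 10^-3 mol
n(I2) = n(S2O3^2-)/2 = 1.635 × 10^-3 mol
n(OCl^-) in the aliquot = 1.635 × 10^-3 mol (1:1 ratio)
[OCl^-] = 1.635 × 10^-3 / 0.009960 = 0.1642 mol/L

0.1642 mol/L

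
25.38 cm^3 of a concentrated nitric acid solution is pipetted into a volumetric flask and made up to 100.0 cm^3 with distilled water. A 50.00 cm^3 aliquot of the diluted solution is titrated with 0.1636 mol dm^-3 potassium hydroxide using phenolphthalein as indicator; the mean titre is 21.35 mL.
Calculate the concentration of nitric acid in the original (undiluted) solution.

HNO3 + KOH → KNO3 + H2O
n(KOH) = 0.02135 × 0.1636 = 3.493 × 10^-3 mol
n(HNO3) in the aliquot = 3.493 × 10^-3 mol (1:1 ratio)
[HNO3]_dilute = 3.493 × 10^-3 / 0.05000 = 0.06986 mol/L
Dilution factor = 100.0 / 25.38 = 3.940
[HNO3]_stock = 0.06986 × 3.940 = 0.2752 mol/L

0.2752 mol/L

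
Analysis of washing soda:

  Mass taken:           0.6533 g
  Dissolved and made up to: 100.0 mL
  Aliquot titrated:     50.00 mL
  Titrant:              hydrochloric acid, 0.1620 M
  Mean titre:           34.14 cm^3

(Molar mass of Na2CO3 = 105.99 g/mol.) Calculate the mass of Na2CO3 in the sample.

0.5862 g

Na2CO3 + 2 HCl → 2 NaCl + H2O + CO2
n(HCl) per titration = 0.03414 × 0.1620 = 5.531 × 10^-3 mol
From the 1:2 ratio, n(Na2CO3) in each aliquot = 1/2 × 5.531 × 10^-3 = 2.765 × 10^-3 mol
n(Na2CO3) in the whole flask = 2.765 × 10^-3 × 100.0/50.00 = 5.531 × 10^-3 mol
mass of Na2CO3 = 5.531 × 10^-3 × 105.99 = 0.5862 g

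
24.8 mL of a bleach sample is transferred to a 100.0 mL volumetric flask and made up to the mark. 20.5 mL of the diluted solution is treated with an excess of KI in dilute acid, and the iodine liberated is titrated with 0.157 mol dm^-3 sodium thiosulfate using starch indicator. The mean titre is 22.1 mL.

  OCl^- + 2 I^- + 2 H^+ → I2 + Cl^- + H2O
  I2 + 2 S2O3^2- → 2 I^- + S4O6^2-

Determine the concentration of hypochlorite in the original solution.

n(S2O3^2-) = 0.0221 × 0.157 = 3.47 × 10^-3 mol
n(I2) = n(S2O3^2-)/2 = 1.73 × 10^-3 mol
n(OCl^-) in the aliquot = 1.73 × 10^-3 mol (1:1 ratio)
[OCl^-]_dilute = 1.73 × 10^-3 / 0.0205 = 0.0846 mol/L
[OCl^-]_original = 0.0846 × 100.0/24.8 = 0.341 mol/L

0.341 mol/L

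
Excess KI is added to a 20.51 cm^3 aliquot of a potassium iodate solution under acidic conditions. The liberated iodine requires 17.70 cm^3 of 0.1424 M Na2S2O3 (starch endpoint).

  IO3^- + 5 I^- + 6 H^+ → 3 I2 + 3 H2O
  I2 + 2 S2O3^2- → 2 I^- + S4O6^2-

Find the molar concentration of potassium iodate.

n(S2O3^2-) = 0.01770 × 0.1424 = 2.520 × 10^-3 mol
n(I2) = n(S2O3^2-)/2 = 1.260 × 10^-3 mol
From the 1:3 ratio, n(IO3^-) in the aliquot = 1/3 × 1.260 × 10^-3 = 4.201 × 10^-4 mol
[IO3^-] = 4.201 × 10^-4 / 0.02051 = 0.02048 mol/L

0.02048 M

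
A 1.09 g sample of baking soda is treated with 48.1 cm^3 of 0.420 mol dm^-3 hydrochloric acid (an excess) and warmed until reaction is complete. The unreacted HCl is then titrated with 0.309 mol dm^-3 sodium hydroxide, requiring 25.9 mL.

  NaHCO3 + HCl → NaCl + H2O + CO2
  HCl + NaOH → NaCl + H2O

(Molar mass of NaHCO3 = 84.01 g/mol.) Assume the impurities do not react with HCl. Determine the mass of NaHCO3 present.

n(HCl) added = 0.0481 × 0.420 = 0.0202 mol
n(NaOH) used in back-titration = 0.0259 × 0.309 = 8.00 × 10^-3 mol
n(HCl) left over = 8.00 × 10^-3 mol (1:1 ratio)
n(HCl) consumed by analyte = 0.0202 − 8.00 × 10^-3 = 0.0122 mol
n(NaHCO3) = 0.0122 mol (1:1 ratio)
mass of NaHCO3 = 0.0122 × 84.01 = 1.02 g

1.02 g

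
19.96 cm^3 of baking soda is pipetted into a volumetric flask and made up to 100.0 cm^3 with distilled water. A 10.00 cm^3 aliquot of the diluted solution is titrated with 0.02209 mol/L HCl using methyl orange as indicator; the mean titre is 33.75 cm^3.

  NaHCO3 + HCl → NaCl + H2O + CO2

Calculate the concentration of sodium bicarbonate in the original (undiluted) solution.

n(HCl) = 0.03375 × 0.02209 = 7.455 × 10^-4 mol
n(NaHCO3) in the aliquot = 7.455 × 10^-4 mol (1:1 ratio)
[NaHCO3]_dilute = 7.455 × 10^-4 / 0.01000 = 0.07455 mol/L
Dilution factor = 100.0 / 19.96 = 5.010
[NaHCO3]_stock = 0.07455 × 5.010 = 0.3735 mol/L

0.3735 mol/L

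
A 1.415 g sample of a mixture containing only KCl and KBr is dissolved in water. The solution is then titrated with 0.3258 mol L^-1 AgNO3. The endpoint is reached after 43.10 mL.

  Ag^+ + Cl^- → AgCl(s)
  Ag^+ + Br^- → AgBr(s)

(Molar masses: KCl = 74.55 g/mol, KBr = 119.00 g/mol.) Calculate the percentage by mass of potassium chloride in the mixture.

n(AgNO3) = 0.04310 × 0.3258 = 0.01404 mol
Let x = n(KCl), y = n(KBr).
Titrant: 1x + 1y = 0.01404;  mass: 74.55x + 119.00y = 1.415
Solving, x = 5.759 × 10^-3 mol, y = 8.283 × 10^-3 mol
mass of KCl = 5.759 × 10^-3 × 74.55 = 0.4293 g
% KCl = 0.4293 / 1.415 × 100 = 30.34 %

30.34 %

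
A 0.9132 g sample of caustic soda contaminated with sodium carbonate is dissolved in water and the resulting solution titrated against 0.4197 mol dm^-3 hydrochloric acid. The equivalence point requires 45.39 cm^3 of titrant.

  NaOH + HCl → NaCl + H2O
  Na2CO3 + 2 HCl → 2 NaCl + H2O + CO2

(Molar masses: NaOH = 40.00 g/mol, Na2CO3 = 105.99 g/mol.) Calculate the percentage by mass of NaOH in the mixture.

n(HCl) = 0.04539 × 0.4197 = 0.01905 mol
Let x = n(NaOH), y = n(Na2CO3).
Titrant: 1x + 2y = 0.01905;  mass: 40.00x + 105.99y = 0.9132
Solving, x = 7.416 × 10^-3 mol, y = 5.817 × 10^-3 mol
mass of NaOH = 7.416 × 10^-3 × 40.00 = 0.2966 g
% NaOH = 0.2966 / 0.9132 × 100 = 32.48 %

32.48 %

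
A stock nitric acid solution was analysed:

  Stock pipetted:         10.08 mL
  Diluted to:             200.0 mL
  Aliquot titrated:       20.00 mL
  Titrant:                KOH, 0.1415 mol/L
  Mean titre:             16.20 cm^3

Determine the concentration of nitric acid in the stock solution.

2.274 mol/L

HNO3 + KOH → KNO3 + H2O
n(KOH) = 0.01620 × 0.1415 = 2.292 × 10^-3 mol
n(HNO3) in the aliquot = 2.292 × 10^-3 mol (1:1 ratio)
[HNO3]_dilute = 2.292 × 10^-3 / 0.02000 = 0.1146 mol/L
Dilution factor = 200.0 / 10.08 = 19.84
[HNO3]_stock = 0.1146 × 19.84 = 2.274 mol/L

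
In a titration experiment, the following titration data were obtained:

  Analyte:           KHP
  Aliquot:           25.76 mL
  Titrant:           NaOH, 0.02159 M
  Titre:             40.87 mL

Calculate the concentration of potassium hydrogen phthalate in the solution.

0.03425 M

KHC8H4O4 + NaOH → KNaC8H4O4 + H2O
n(NaOH) = 0.04087 L × 0.02159 mol/L = 8.824 × 10^-4 mol
n(KHC8H4O4) = 8.824 × 10^-4 mol (1:1 mole ratio)
[KHC8H4O4] = 8.824 × 10^-4 mol / 0.02576 L = 0.03425 mol/L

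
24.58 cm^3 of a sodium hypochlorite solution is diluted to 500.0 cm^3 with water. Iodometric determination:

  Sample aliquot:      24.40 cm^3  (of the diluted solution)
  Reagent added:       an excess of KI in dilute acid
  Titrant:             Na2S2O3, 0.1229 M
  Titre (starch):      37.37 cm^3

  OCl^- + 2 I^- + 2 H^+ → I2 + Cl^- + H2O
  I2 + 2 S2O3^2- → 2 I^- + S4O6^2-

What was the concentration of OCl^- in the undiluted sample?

n(S2O3^2-) = 0.03737 × 0.1229 = 4.593 × 10^-3 mol
n(I2) = n(S2O3^2-)/2 = 2.296 × 10^-3 mol
n(OCl^-) in the aliquot = 2.296 × 10^-3 mol (1:1 ratio)
[OCl^-]_dilute = 2.296 × 10^-3 / 0.02440 = 0.09411 mol/L
[OCl^-]_original = 0.09411 × 500.0/24.58 = 1.914 mol/L

1.914 M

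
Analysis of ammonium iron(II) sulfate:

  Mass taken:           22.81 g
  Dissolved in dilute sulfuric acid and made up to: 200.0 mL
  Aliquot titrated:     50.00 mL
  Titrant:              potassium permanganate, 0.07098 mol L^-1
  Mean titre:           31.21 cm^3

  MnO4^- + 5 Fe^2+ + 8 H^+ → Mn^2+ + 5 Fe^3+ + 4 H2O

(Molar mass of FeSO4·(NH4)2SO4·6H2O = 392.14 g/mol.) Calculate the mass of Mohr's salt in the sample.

n(KMnO4) per titration = 0.03121 × 0.07098 = 2.215 × 10^-3 mol
From the 5:1 ratio, n(FeSO4·(NH4)2SO4·6H2O) in each aliquot = 5/1 × 2.215 × 10^-3 = 0.01108 mol
n(FeSO4·(NH4)2SO4·6H2O) in the whole flask = 0.01108 × 200.0/50.00 = 0.04431 mol
mass of FeSO4·(NH4)2SO4·6H2O = 0.04431 × 392.14 = 17.37 g

17.37 g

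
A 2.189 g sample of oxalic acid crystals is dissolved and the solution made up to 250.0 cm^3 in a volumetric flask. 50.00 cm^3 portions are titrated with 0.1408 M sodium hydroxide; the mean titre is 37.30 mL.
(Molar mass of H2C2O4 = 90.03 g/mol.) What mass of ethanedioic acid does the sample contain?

1.182 g

H2C2O4 + 2 NaOH → Na2C2O4 + 2 H2O
n(NaOH) per titration = 0.03730 × 0.1408 = 5.252 × 10^-3 mol
From the 1:2 ratio, n(H2C2O4) in each aliquot = 1/2 × 5.252 × 10^-3 = 2.626 × 10^-3 mol
n(H2C2O4) in the whole flask = 2.626 × 10^-3 × 250.0/50.00 = 0.01313 mol
mass of H2C2O4 = 0.01313 × 90.03 = 1.182 g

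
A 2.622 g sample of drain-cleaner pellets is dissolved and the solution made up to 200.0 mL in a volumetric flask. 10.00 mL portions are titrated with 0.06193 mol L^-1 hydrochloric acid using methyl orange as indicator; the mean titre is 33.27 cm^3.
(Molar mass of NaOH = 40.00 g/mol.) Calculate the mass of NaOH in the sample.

1.648 g

NaOH + HCl → NaCl + H2O
n(HCl) per titration = 0.03327 × 0.06193 = 2.060 × 10^-3 mol
n(NaOH) in each aliquot = 2.060 × 10^-3 mol (1:1 ratio)
n(NaOH) in the whole flask = 2.060 × 10^-3 × 200.0/10.00 = 0.04121 mol
mass of NaOH = 0.04121 × 40.00 = 1.648 g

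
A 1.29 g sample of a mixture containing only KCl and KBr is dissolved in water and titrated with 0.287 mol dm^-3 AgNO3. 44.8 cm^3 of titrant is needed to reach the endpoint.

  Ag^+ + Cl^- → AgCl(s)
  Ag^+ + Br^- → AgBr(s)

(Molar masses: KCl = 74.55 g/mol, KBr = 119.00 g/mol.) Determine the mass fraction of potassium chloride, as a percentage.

n(AgNO3) = 0.0448 × 0.287 = 0.0129 mol
Let x = n(KCl), y = n(KBr).
Titrant: 1x + 1y = 0.0129;  mass: 74.55x + 119.00y = 1.29
Solving, x = 5.40 × 10^-3 mol, y = 7.46 × 10^-3 mol
mass of KCl = 5.40 × 10^-3 × 74.55 = 0.403 g
% KCl = 0.403 / 1.29 × 100 = 31.2 %

31.2 %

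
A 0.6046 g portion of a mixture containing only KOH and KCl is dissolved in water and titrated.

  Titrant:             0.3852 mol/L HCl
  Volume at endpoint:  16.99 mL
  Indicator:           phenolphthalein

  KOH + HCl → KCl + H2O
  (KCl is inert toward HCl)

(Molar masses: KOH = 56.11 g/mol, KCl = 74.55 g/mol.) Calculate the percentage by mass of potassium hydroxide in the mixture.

n(HCl) = 0.01699 × 0.3852 = 6.545 × 10^-3 mol
Let x = n(KOH), y = n(KCl).
Titrant: 1x = 6.545 × 10^-3;  mass: 56.11x + 74.55y = 0.6046
Solving, x = 6.545 × 10^-3 mol, y = 3.184 × 10^-3 mol
mass of KOH = 6.545 × 10^-3 × 56.11 = 0.3672 g
% KOH = 0.3672 / 0.6046 × 100 = 60.74 %

60.74 %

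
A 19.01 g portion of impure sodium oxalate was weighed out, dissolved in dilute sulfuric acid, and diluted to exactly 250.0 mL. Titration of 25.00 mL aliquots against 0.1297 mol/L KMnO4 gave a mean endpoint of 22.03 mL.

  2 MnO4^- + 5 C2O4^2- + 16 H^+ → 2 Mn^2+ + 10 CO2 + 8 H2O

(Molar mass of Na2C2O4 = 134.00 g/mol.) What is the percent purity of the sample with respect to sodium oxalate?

50.35 %

n(KMnO4) per titration = 0.02203 × 0.1297 = 2.857 × 10^-3 mol
From the 5:2 ratio, n(Na2C2O4) in each aliquot = 5/2 × 2.857 × 10^-3 = 7.143 × 10^-3 mol
n(Na2C2O4) in the whole flask = 7.143 × 10^-3 × 250.0/25.00 = 0.07143 mol
mass of Na2C2O4 = 0.07143 × 134.00 = 9.572 g
% Na2C2O4 = 9.572 / 19.01 × 100 = 50.35 %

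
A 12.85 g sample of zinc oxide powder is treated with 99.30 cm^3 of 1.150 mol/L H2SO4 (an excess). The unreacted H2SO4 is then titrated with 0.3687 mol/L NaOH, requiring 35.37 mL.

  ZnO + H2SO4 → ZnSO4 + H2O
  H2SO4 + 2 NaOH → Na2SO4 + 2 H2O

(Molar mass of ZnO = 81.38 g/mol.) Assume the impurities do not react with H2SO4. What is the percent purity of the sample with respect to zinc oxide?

n(H2SO4) added = 0.09930 × 1.150 = 0.1142 mol
n(NaOH) used in back-titration = 0.03537 × 0.3687 = 0.01304 mol
From the 1:2 ratio, n(H2SO4) left over = 1/2 × 0.01304 = 6.520 × 10^-3 mol
n(H2SO4) consumed by analyte = 0.1142 − 6.520 × 10^-3 = 0.1077 mol
n(ZnO) = 0.1077 mol (1:1 ratio)
mass of ZnO = 0.1077 × 81.38 = 8.763 g
% ZnO = 8.763 / 12.85 × 100 = 68.19 %

68.19 %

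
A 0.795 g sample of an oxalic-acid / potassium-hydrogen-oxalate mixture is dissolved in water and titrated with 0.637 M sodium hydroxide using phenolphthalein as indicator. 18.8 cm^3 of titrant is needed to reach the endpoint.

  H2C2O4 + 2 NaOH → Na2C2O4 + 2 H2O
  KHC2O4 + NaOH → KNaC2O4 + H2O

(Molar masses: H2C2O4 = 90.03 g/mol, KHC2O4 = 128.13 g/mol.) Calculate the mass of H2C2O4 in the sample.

0.400 g

n(NaOH) = 0.0188 × 0.637 = 0.0120 mol
Let x = n(H2C2O4), y = n(KHC2O4).
Titrant: 2x + 1y = 0.0120;  mass: 90.03x + 128.13y = 0.795
Solving, x = 4.45 × 10^-3 mol, y = 3.08 × 10^-3 mol
mass of H2C2O4 = 4.45 × 10^-3 × 90.03 = 0.400 g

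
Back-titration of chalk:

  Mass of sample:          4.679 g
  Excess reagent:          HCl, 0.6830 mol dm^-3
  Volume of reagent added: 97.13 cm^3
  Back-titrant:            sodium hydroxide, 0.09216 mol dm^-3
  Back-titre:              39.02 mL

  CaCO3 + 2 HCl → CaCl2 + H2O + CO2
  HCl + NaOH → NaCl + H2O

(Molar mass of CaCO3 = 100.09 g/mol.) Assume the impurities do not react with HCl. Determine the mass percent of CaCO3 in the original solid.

67.11 %

n(HCl) added = 0.09713 × 0.6830 = 0.06634 mol
n(NaOH) used in back-titration = 0.03902 × 0.09216 = 3.596 × 10^-3 mol
n(HCl) left over = 3.596 × 10^-3 mol (1:1 ratio)
n(HCl) consumed by analyte = 0.06634 − 3.596 × 10^-3 = 0.06274 mol
From the 1:2 ratio, n(CaCO3) = 1/2 × 0.06274 = 0.03137 mol
mass of CaCO3 = 0.03137 × 100.09 = 3.140 g
% CaCO3 = 3.140 / 4.679 × 100 = 67.11 %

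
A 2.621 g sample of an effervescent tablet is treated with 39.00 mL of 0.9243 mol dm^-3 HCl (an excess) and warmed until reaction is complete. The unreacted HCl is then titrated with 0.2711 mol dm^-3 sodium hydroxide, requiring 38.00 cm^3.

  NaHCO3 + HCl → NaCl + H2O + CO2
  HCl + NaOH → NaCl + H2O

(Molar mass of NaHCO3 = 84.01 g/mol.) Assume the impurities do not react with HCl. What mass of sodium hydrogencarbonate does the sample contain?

2.163 g

n(HCl) added = 0.03900 × 0.9243 = 0.03605 mol
n(NaOH) used in back-titration = 0.03800 × 0.2711 = 0.01030 mol
n(HCl) left over = 0.01030 mol (1:1 ratio)
n(HCl) consumed by analyte = 0.03605 − 0.01030 = 0.02575 mol
n(NaHCO3) = 0.02575 mol (1:1 ratio)
mass of NaHCO3 = 0.02575 × 84.01 = 2.163 g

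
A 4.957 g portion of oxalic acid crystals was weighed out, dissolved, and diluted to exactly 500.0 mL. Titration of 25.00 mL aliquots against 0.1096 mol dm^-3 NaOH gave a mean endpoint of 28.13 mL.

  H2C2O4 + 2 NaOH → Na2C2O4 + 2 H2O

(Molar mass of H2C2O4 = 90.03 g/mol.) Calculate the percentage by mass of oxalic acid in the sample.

55.99 %

n(NaOH) per titration = 0.02813 × 0.1096 = 3.083 × 10^-3 mol
From the 1:2 ratio, n(H2C2O4) in each aliquot = 1/2 × 3.083 × 10^-3 = 1.542 × 10^-3 mol
n(H2C2O4) in the whole flask = 1.542 × 10^-3 × 500.0/25.00 = 0.03083 mol
mass of H2C2O4 = 0.03083 × 90.03 = 2.776 g
% H2C2O4 = 2.776 / 4.957 × 100 = 55.99 %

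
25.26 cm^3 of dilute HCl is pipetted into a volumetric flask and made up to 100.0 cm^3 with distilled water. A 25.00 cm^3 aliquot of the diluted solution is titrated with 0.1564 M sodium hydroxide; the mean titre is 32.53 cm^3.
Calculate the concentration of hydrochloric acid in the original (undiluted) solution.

HCl + NaOH → NaCl + H2O
n(NaOH) = 0.03253 × 0.1564 = 5.088 × 10^-3 mol
n(HCl) in the aliquot = 5.088 × 10^-3 mol (1:1 ratio)
[HCl]_dilute = 5.088 × 10^-3 / 0.02500 = 0.2035 mol/L
Dilution factor = 100.0 / 25.26 = 3.959
[HCl]_stock = 0.2035 × 3.959 = 0.8057 mol/L

0.8057 M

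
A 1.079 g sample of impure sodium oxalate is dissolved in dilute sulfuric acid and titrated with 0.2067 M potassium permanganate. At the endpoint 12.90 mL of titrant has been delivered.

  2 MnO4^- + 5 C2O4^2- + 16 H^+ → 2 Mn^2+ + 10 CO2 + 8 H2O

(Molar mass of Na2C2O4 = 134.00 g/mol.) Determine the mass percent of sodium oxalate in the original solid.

82.79 %

n(KMnO4) = 0.01290 L × 0.2067 mol/L = 2.666 × 10^-3 mol
From the 5:2 ratio, n(Na2C2O4) = 5/2 × 2.666 × 10^-3 = 6.666 × 10^-3 mol
mass of Na2C2O4 = 6.666 × 10^-3 × 134.00 g/mol = 0.8933 g
% Na2C2O4 = 0.8933 / 1.079 × 100 = 82.79 %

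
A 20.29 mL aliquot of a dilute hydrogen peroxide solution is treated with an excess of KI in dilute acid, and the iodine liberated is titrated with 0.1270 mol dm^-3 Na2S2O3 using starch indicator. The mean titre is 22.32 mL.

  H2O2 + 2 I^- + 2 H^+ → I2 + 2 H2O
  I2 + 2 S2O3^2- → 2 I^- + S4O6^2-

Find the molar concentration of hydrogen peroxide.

n(S2O3^2-) = 0.02232 × 0.1270 = 2.835 × 10^-3 mol
n(I2) = n(S2O3^2-)/2 = 1.417 × 10^-3 mol
n(H2O2) in the aliquot = 1.417 × 10^-3 mol (1:1 ratio)
[H2O2] = 1.417 × 10^-3 / 0.02029 = 0.06985 mol/L

0.06985 mol/L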